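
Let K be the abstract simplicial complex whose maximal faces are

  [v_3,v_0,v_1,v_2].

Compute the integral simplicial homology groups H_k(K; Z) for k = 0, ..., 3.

We work with the vertex ordering v_0 < v_1 < v_2 < v_3. The simplices of K, each written with vertices in increasing order, are:

  0-simplices (4): [v_0], [v_1], [v_2], [v_3]
  1-simplices (6): [v_0,v_1], [v_0,v_2], [v_0,v_3], [v_1,v_2], [v_1,v_3], [v_2,v_3]
  2-simplices (4): [v_0,v_1,v_2], [v_0,v_1,v_3], [v_0,v_2,v_3], [v_1,v_2,v_3]
  3-simplices (1): [v_0,v_1,v_2,v_3]

giving chain groups C_0 ≅ Z^4, C_1 ≅ Z^6, C_2 ≅ Z^4, C_3 ≅ Z^1.

Boundary ∂_1: C_1 → C_0 maps an edge to its endpoints' difference, ∂[p,q] = q − p. For instance
  ∂[v_0,v_1] = [v_1] − [v_0].
As a 4×6 matrix over Z this has rank 3, with invariant factors (1,1,1).

Boundary ∂_2: C_2 → C_1 acts by ∂[p,q,r] = [q,r] − [p,r] + [p,q]. For instance
  ∂[v_1,v_2,v_3] = [v_2,v_3] − [v_1,v_3] + [v_1,v_2],
  ∂[v_0,v_1,v_3] = [v_1,v_3] − [v_0,v_3] + [v_0,v_1].
The resulting 6×4 matrix has rank 3, and its Smith normal form has invariant factors (1,1,1).

Boundary ∂_3: C_3 → C_2 sends each 3-simplex σ to the alternating sum Σ_i (−1)^i (σ with its i-th vertex removed). For instance
  ∂[v_0,v_1,v_2,v_3] = [v_1,v_2,v_3] − [v_0,v_2,v_3] + [v_0,v_1,v_3] − [v_0,v_1,v_2].
As a 4×1 matrix over Z this has rank 1, with invariant factors (1).

Computing H_k = (kernel of ∂_k) / (image of ∂_{k+1}):

  H_0: rank C_0 − rank ∂_1 = 4 − 3 = 1, and the invariant factors of ∂_1 are all 1, so H_0 ≅ Z.
  H_1: rank ker ∂_1 − rank ∂_2 = (6 − 3) − 3 = 0, and the invariant factors of ∂_2 are all 1, so H_1 ≅ 0.
  H_2: rank ker ∂_2 − rank ∂_3 = (4 − 3) − 1 = 0, and the invariant factors of ∂_3 are all 1, so H_2 ≅ 0.
  H_3: rank ker ∂_3 − rank ∂_4 = (1 − 1) − 0 = 0, and there is no ∂_4, so H_3 ≅ 0.

(K is a triangulation of the 3-simplex.)

H_0 ≅ Z,  H_1 = 0,  H_2 = 0,  H_3 = 0.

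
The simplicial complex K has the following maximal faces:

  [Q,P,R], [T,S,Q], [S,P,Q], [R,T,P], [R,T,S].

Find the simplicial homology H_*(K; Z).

H_0 = Z,  H_1 = Z,  H_2 = 0.

We work with the vertex ordering P < Q < R < S < T. The simplices of K, each written with vertices in increasing order, are:

  0-simplices (5): P, Q, R, S, T
  1-simplices (10): PQ, PR, PS, PT, QR, QS, QT, RS, RT, ST
  2-simplices (5): PQR, PQS, PRT, QST, RST

giving chain groups C_0 ≅ Z^5, C_1 ≅ Z^10, C_2 ≅ Z^5.

∂_1: C_1 → C_0 sends each edge [p,q] (with p < q) to q − p. For instance
  ∂QS = S − Q.
This gives a 5×10 integer matrix of rank 4; reducing to Smith normal form yields diagonal entries (1,1,1,1).

∂_2: C_2 → C_1 sends each 2-simplex [p,q,r] to [q,r] − [p,r] + [p,q]. For instance
  ∂PQR = QR − PR + PQ,
  ∂QST = ST − QT + QS.
The resulting 10×5 matrix has rank 5, and its Smith normal form has invariant factors (1,1,1,1,1).

Computing H_k = (kernel of ∂_k) / (image of ∂_{k+1}):

  H_0: rank C_0 − rank ∂_1 = 5 − 4 = 1, and the invariant factors of ∂_1 are all 1, so H_0 = Z.
  H_1: rank ker ∂_1 − rank ∂_2 = (10 − 4) − 5 = 1, and the invariant factors of ∂_2 are all 1, so H_1 = Z.
  H_2: rank ker ∂_2 − rank ∂_3 = (5 − 5) − 0 = 0, and there is no ∂_3, so H_2 = 0.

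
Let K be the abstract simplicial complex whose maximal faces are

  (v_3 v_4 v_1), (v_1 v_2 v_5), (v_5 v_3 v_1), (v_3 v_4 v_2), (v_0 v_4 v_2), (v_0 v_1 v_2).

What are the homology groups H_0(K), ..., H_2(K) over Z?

H_0 = Z,  H_1 = Z,  H_2 = 0.

Fix the vertex order v_0 < v_1 < v_2 < v_3 < v_4 < v_5 and write every simplex with vertices in increasing order. Then dim K = 2 and the simplices of K are:

  0-simplices (6): [v_0], [v_1], [v_2], [v_3], [v_4], [v_5]
  1-simplices (12): [v_0,v_1], [v_0,v_2], [v_0,v_4], [v_1,v_2], [v_1,v_3], [v_1,v_4], [v_1,v_5], [v_2,v_3], [v_2,v_4], [v_2,v_5], [v_3,v_4], [v_3,v_5]
  2-simplices (6): [v_0,v_1,v_2], [v_0,v_2,v_4], [v_1,v_2,v_5], [v_1,v_3,v_4], [v_1,v_3,v_5], [v_2,v_3,v_4]

giving chain groups C_0 ≅ Z^6, C_1 ≅ Z^12, C_2 ≅ Z^6.

The boundary map ∂_1: C_1 → C_0 sends each edge [p,q] (with p < q) to q − p. For instance
  ∂[v_2,v_5] = [v_5] − [v_2].
The resulting 6×12 matrix has rank 5, and its Smith normal form has invariant factors (1,1,1,1,1).

∂_2: C_2 → C_1 acts by ∂[p,q,r] = [q,r] − [p,r] + [p,q]. For instance
  ∂[v_0,v_1,v_2] = [v_1,v_2] − [v_0,v_2] + [v_0,v_1],
  ∂[v_1,v_2,v_5] = [v_2,v_5] − [v_1,v_5] + [v_1,v_2].
The resulting 12×6 matrix has rank 6, and its Smith normal form has invariant factors (1,1,1,1,1,1).

Computing H_k = (kernel of ∂_k) / (image of ∂_{k+1}):

  H_0: rank C_0 − rank ∂_1 = 6 − 5 = 1, and the invariant factors of ∂_1 are all 1, so H_0 ≅ Z.
  H_1: rank ker ∂_1 − rank ∂_2 = (12 − 5) − 6 = 1, and the invariant factors of ∂_2 are all 1, so H_1 ≅ Z.
  H_2: rank ker ∂_2 − rank ∂_3 = (6 − 6) − 0 = 0, and there is no ∂_3, so H_2 ≅ 0.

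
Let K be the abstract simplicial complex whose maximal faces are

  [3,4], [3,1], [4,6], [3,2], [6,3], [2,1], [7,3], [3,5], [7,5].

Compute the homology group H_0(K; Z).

H_0 = Z.

Take the total order 1 < 2 < 3 < 4 < 5 < 6 < 7 on the vertex set. Then K (dimension 1) consists of the simplices:

  0-simplices (7): [1], [2], [3], [4], [5], [6], [7]
  1-simplices (9): [1,2], [1,3], [2,3], [3,4], [3,5], [3,6], [3,7], [4,6], [5,7]

so the chain groups are C_0 ≅ Z^7, C_1 ≅ Z^9.

The boundary map ∂_1: C_1 → C_0 maps an edge to its endpoints' difference, ∂[p,q] = q − p. For instance
  ∂[2,3] = [3] − [2].
As a 7×9 matrix over Z this has rank 6, with invariant factors (1,1,1,1,1,1).

Now H_k = ker ∂_k / im ∂_{k+1}, so:

  H_0: rank C_0 − rank ∂_1 = 7 − 6 = 1, and the invariant factors of ∂_1 are all 1, so H_0 ≅ Z.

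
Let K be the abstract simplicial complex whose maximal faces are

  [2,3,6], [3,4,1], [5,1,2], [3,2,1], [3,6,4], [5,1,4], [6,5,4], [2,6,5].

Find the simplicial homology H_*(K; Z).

H_0 = Z,  H_1 = 0,  H_2 = Z.

We work with the vertex ordering 1 < 2 < 3 < 4 < 5 < 6. The simplices of K, each written with vertices in increasing order, are:

  0-simplices (6): [1], [2], [3], [4], [5], [6]
  1-simplices (12): [1,2], [1,3], [1,4], [1,5], [2,3], [2,5], [2,6], [3,4], [3,6], [4,5], [4,6], [5,6]
  2-simplices (8): [1,2,3], [1,2,5], [1,3,4], [1,4,5], [2,3,6], [2,5,6], [3,4,6], [4,5,6]

giving chain groups C_0 ≅ Z^6, C_1 ≅ Z^12, C_2 ≅ Z^8.

Boundary ∂_1: C_1 → C_0 is given by ∂[p,q] = [q] − [p].
This gives a 6×12 integer matrix of rank 5; reducing to Smith normal form yields diagonal entries (1,1,1,1,1).

The boundary map ∂_2: C_2 → C_1 maps a triangle to the signed sum of its edges. For instance
  ∂[2,5,6] = [5,6] − [2,6] + [2,5],
  ∂[1,3,4] = [3,4] − [1,4] + [1,3].
This gives a 12×8 integer matrix of rank 7; reducing to Smith normal form yields diagonal entries (1,1,1,1,1,1,1).

Now H_k = ker ∂_k / im ∂_{k+1}, so:

  H_0: rank C_0 − rank ∂_1 = 6 − 5 = 1, and the invariant factors of ∂_1 are all 1, so H_0 = Z.
  H_1: rank ker ∂_1 − rank ∂_2 = (12 − 5) − 7 = 0, and the invariant factors of ∂_2 are all 1, so H_1 = 0.
  H_2: rank ker ∂_2 − rank ∂_3 = (8 − 7) − 0 = 1, and there is no ∂_3, so H_2 = Z.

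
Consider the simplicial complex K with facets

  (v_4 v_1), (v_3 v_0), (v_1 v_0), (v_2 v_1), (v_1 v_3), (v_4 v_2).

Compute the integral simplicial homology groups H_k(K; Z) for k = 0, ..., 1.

H_0 = Z,  H_1 = Z^2.

Order the vertices as v_0 < v_1 < v_2 < v_3 < v_4. Listing each simplex with vertices in this order, K has dimension 1 with simplices:

  0-simplices (5): [v_0], [v_1], [v_2], [v_3], [v_4]
  1-simplices (6): [v_0,v_1], [v_0,v_3], [v_1,v_2], [v_1,v_3], [v_1,v_4], [v_2,v_4]

giving chain groups C_0 ≅ Z^5, C_1 ≅ Z^6.

The boundary map ∂_1: C_1 → C_0 is given by ∂[p,q] = [q] − [p].
As a 5×6 matrix over Z this has rank 4, with invariant factors (1,1,1,1).

Reading off H_k = ker ∂_k / im ∂_{k+1}:

  H_0: rank C_0 − rank ∂_1 = 5 − 4 = 1, and the invariant factors of ∂_1 are all 1, so H_0 = Z.
  H_1: rank ker ∂_1 − rank ∂_2 = (6 − 4) − 0 = 2, and there is no ∂_2, so H_1 = Z^2.

(K is a triangulation of a wedge of 2 circles.)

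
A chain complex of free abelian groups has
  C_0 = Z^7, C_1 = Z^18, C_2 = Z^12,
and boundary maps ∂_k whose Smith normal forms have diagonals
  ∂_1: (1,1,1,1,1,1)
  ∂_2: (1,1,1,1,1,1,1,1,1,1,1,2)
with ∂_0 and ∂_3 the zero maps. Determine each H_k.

H_0: b_0 = 7 − 0 − 6 = 1; torsion from ∂_1 factors > 1: none. So H_0 ≅ Z.
H_1: b_1 = 18 − 6 − 12 = 0; torsion from ∂_2 factors > 1: [2]. So H_1 ≅ Z/2.
H_2: b_2 = 12 − 12 − 0 = 0; torsion from ∂_3 factors > 1: none. So H_2 ≅ 0.

H_0 ≅ Z,  H_1 ≅ Z/2,  H_2 = 0.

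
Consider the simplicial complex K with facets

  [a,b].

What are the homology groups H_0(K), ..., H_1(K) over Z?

H_0 ≅ Z,  H_1 = 0.

Take the total order a < b on the vertex set. Then K (dimension 1) consists of the simplices:

  0-simplices (2): a, b
  1-simplices (1): ab

giving chain groups C_0 ≅ Z^2, C_1 ≅ Z^1.

The boundary map ∂_1: C_1 → C_0 sends each edge [p,q] (with p < q) to q − p. For instance
  ∂ab = b − a.
The 2×1 boundary matrix has rank 1 and Smith normal form diag(1).

Now H_k = ker ∂_k / im ∂_{k+1}, so:

  H_0: rank C_0 − rank ∂_1 = 2 − 1 = 1, and the invariant factors of ∂_1 are all 1, so H_0 ≅ Z.
  H_1: rank ker ∂_1 − rank ∂_2 = (1 − 1) − 0 = 0, and there is no ∂_2, so H_1 ≅ 0.

As a check, the Euler characteristic is 2 − 1 = 1, which agrees with 1 − 0 = 1.
(K is a triangulation of the 1-simplex.)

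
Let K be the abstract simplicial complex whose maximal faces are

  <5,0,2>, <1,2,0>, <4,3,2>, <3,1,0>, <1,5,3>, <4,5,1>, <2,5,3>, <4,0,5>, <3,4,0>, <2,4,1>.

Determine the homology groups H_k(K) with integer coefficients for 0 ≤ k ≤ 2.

H_0 ≅ Z,  H_1 ≅ Z/2,  H_2 = 0.

We work with the vertex ordering 0 < 1 < 2 < 3 < 4 < 5. The simplices of K, each written with vertices in increasing order, are:

  0-simplices (6): [0], [1], [2], [3], [4], [5]
  1-simplices (15): [0,1], [0,2], [0,3], [0,4], [0,5], [1,2], [1,3], [1,4], [1,5], [2,3], [2,4], [2,5], [3,4], [3,5], [4,5]
  2-simplices (10): [0,1,2], [0,1,3], [0,2,5], [0,3,4], [0,4,5], [1,2,4], [1,3,5], [1,4,5], [2,3,4], [2,3,5]

so the chain groups are C_0 ≅ Z^6, C_1 ≅ Z^15, C_2 ≅ Z^10.

∂_1: C_1 → C_0 is given by ∂[p,q] = [q] − [p]. For instance
  ∂[2,3] = [3] − [2].
As a 6×15 matrix over Z this has rank 5, with invariant factors (1,1,1,1,1).

Boundary ∂_2: C_2 → C_1 maps a triangle to the signed sum of its edges. For instance
  ∂[0,4,5] = [4,5] − [0,5] + [0,4],
  ∂[0,1,2] = [1,2] − [0,2] + [0,1].
The resulting 15×10 matrix has rank 10, and its Smith normal form has invariant factors (1,1,1,1,1,1,1,1,1,2).

Reading off H_k = ker ∂_k / im ∂_{k+1}:

  H_0: rank C_0 − rank ∂_1 = 6 − 5 = 1, and the invariant factors of ∂_1 are all 1, so H_0 ≅ Z.
  H_1: rank ker ∂_1 − rank ∂_2 = (15 − 5) − 10 = 0, and ∂_2 has invariant factor 2 > 1, so H_1 ≅ Z/2.
  H_2: rank ker ∂_2 − rank ∂_3 = (10 − 10) − 0 = 0, and there is no ∂_3, so H_2 ≅ 0.

As a check, the Euler characteristic is 6 − 15 + 10 = 1, which agrees with 1 − 0 + 0 = 1.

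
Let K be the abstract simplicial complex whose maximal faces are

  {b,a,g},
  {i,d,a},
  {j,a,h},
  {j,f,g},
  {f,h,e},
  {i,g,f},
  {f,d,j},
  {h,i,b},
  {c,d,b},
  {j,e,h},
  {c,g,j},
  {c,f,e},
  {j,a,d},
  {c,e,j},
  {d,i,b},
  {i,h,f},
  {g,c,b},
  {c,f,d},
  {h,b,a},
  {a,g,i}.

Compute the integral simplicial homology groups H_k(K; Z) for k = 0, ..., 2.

Order the vertices as a < b < c < d < e < f < g < h < i < j. Listing each simplex with vertices in this order, K has dimension 2 with simplices:

  0-simplices (10): a, b, c, d, e, f, g, h, i, j
  1-simplices (30): ab, ad, ag, ah, ai, aj, bc, bd, bg, bh, bi, cd, ce, cf, cg, cj, df, di, dj, ef, eh, ej, fg, fh, fi, fj, gi, gj, hi, hj
  2-simplices (20): abg, abh, adi, adj, agi, ahj, bcd, bcg, bdi, bhi, cdf, cef, cej, cgj, dfj, efh, ehj, fgi, fgj, fhi

Hence C_0 ≅ Z^10, C_1 ≅ Z^30, C_2 ≅ Z^20.

The boundary map ∂_1: C_1 → C_0 sends each edge [p,q] (with p < q) to q − p. For instance
  ∂ai = i − a.
The resulting 10×30 matrix has rank 9, and its Smith normal form has invariant factors (1,1,1,1,1,1,1,1,1).

∂_2: C_2 → C_1 maps a triangle to the signed sum of its edges. For instance
  ∂abh = bh − ah + ab,
  ∂cef = ef − cf + ce.
As a 30×20 matrix over Z this has rank 20, with invariant factors (1,1,1,1,1,1,1,1,1,1,1,1,1,1,1,1,1,1,1,2).

Computing H_k = (kernel of ∂_k) / (image of ∂_{k+1}):

  H_0: rank C_0 − rank ∂_1 = 10 − 9 = 1, and the invariant factors of ∂_1 are all 1, so H_0 ≅ Z.
  H_1: rank ker ∂_1 − rank ∂_2 = (30 − 9) − 20 = 1, and ∂_2 has invariant factor 2 > 1, so H_1 ≅ Z ⊕ Z/2.
  H_2: rank ker ∂_2 − rank ∂_3 = (20 − 20) − 0 = 0, and there is no ∂_3, so H_2 ≅ 0.

(K is a triangulation of the Klein bottle.)

H_0 ≅ Z,  H_1 ≅ Z ⊕ Z/2,  H_2 = 0.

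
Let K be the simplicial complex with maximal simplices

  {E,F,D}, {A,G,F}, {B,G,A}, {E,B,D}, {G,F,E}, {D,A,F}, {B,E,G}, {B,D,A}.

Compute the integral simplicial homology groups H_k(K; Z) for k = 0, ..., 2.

Take the total order A < B < D < E < F < G on the vertex set. Then K (dimension 2) consists of the simplices:

  0-simplices (6): A, B, D, E, F, G
  1-simplices (12): AB, AD, AF, AG, BD, BE, BG, DE, DF, EF, EG, FG
  2-simplices (8): ABD, ABG, ADF, AFG, BDE, BEG, DEF, EFG

Hence C_0 ≅ Z^6, C_1 ≅ Z^12, C_2 ≅ Z^8.

The boundary map ∂_1: C_1 → C_0 is given by ∂[p,q] = [q] − [p]. For instance
  ∂DF = F − D.
The 6×12 boundary matrix has rank 5 and Smith normal form diag(1,1,1,1,1).

The boundary map ∂_2: C_2 → C_1 acts by ∂[p,q,r] = [q,r] − [p,r] + [p,q]. For instance
  ∂ADF = DF − AF + AD,
  ∂BEG = EG − BG + BE.
As a 12×8 matrix over Z this has rank 7, with invariant factors (1,1,1,1,1,1,1).

Computing H_k = (kernel of ∂_k) / (image of ∂_{k+1}):

  H_0: rank C_0 − rank ∂_1 = 6 − 5 = 1, and the invariant factors of ∂_1 are all 1, so H_0 = Z.
  H_1: rank ker ∂_1 − rank ∂_2 = (12 − 5) − 7 = 0, and the invariant factors of ∂_2 are all 1, so H_1 = 0.
  H_2: rank ker ∂_2 − rank ∂_3 = (8 − 7) − 0 = 1, and there is no ∂_3, so H_2 = Z.

As a check, the Euler characteristic is 6 − 12 + 8 = 2, which agrees with 1 − 0 + 1 = 2.

H_0 = Z,  H_1 = 0,  H_2 = Z.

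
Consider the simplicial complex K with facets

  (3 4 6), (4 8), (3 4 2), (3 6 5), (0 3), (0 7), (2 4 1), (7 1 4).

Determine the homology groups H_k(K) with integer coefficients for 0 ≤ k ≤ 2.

K has 9 vertices, 14 edges, 5 triangles.
rank ∂_0 = 0, rank ∂_1 = 8 ⇒ b_0 = 9 − 0 − 8 = 1; all invariant factors of ∂_1 are 1 so no torsion. So H_0 ≅ Z.
rank ∂_1 = 8, rank ∂_2 = 5 ⇒ b_1 = 14 − 8 − 5 = 1; all invariant factors of ∂_2 are 1 so no torsion. So H_1 ≅ Z.
rank ∂_2 = 5, rank ∂_3 = 0 ⇒ b_2 = 5 − 5 − 0 = 0. So H_2 ≅ 0.

H_0 ≅ Z,  H_1 ≅ Z,  H_2 = 0.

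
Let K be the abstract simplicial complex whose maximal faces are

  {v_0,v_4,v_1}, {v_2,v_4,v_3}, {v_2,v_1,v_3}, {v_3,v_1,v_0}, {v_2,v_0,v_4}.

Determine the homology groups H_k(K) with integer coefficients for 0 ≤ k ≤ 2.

Take the total order v_0 < v_1 < v_2 < v_3 < v_4 on the vertex set. Then K (dimension 2) consists of the simplices:

  0-simplices (5): [v_0], [v_1], [v_2], [v_3], [v_4]
  1-simplices (10): [v_0,v_1], [v_0,v_2], [v_0,v_3], [v_0,v_4], [v_1,v_2], [v_1,v_3], [v_1,v_4], [v_2,v_3], [v_2,v_4], [v_3,v_4]
  2-simplices (5): [v_0,v_1,v_3], [v_0,v_1,v_4], [v_0,v_2,v_4], [v_1,v_2,v_3], [v_2,v_3,v_4]

giving chain groups C_0 ≅ Z^5, C_1 ≅ Z^10, C_2 ≅ Z^5.

The boundary map ∂_1: C_1 → C_0 is given by ∂[p,q] = [q] − [p]. For instance
  ∂[v_1,v_2] = [v_2] − [v_1].
As a 5×10 matrix over Z this has rank 4, with invariant factors (1,1,1,1).

The boundary map ∂_2: C_2 → C_1 acts by ∂[p,q,r] = [q,r] − [p,r] + [p,q]. For instance
  ∂[v_0,v_2,v_4] = [v_2,v_4] − [v_0,v_4] + [v_0,v_2],
  ∂[v_1,v_2,v_3] = [v_2,v_3] − [v_1,v_3] + [v_1,v_2].
The 10×5 boundary matrix has rank 5 and Smith normal form diag(1,1,1,1,1).

Computing H_k = (kernel of ∂_k) / (image of ∂_{k+1}):

  H_0: rank C_0 − rank ∂_1 = 5 − 4 = 1, and the invariant factors of ∂_1 are all 1, so H_0 ≅ Z.
  H_1: rank ker ∂_1 − rank ∂_2 = (10 − 4) − 5 = 1, and the invariant factors of ∂_2 are all 1, so H_1 ≅ Z.
  H_2: rank ker ∂_2 − rank ∂_3 = (5 − 5) − 0 = 0, and there is no ∂_3, so H_2 ≅ 0.

As a check, the Euler characteristic is 5 − 10 + 5 = 0, which agrees with 1 − 1 + 0 = 0.

H_0 = Z,  H_1 = Z,  H_2 = 0.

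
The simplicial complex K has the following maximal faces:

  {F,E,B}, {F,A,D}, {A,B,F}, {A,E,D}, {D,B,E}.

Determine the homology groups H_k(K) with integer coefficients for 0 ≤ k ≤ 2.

Fix the vertex order A < B < D < E < F and write every simplex with vertices in increasing order. Then dim K = 2 and the simplices of K are:

  0-simplices (5): A, B, D, E, F
  1-simplices (10): AB, AD, AE, AF, BD, BE, BF, DE, DF, EF
  2-simplices (5): ABF, ADE, ADF, BDE, BEF

so the chain groups are C_0 ≅ Z^5, C_1 ≅ Z^10, C_2 ≅ Z^5.

The boundary map ∂_1: C_1 → C_0 is given by ∂[p,q] = [q] − [p]. For instance
  ∂BE = E − B.
As a 5×10 matrix over Z this has rank 4, with invariant factors (1,1,1,1).

The boundary map ∂_2: C_2 → C_1 sends each 2-simplex [p,q,r] to [q,r] − [p,r] + [p,q]. For instance
  ∂ADF = DF − AF + AD,
  ∂BDE = DE − BE + BD.
As a 10×5 matrix over Z this has rank 5, with invariant factors (1,1,1,1,1).

Computing H_k = (kernel of ∂_k) / (image of ∂_{k+1}):

  H_0: rank C_0 − rank ∂_1 = 5 − 4 = 1, and the invariant factors of ∂_1 are all 1, so H_0 ≅ Z.
  H_1: rank ker ∂_1 − rank ∂_2 = (10 − 4) − 5 = 1, and the invariant factors of ∂_2 are all 1, so H_1 ≅ Z.
  H_2: rank ker ∂_2 − rank ∂_3 = (5 − 5) − 0 = 0, and there is no ∂_3, so H_2 ≅ 0.

H_0 ≅ Z,  H_1 ≅ Z,  H_2 = 0.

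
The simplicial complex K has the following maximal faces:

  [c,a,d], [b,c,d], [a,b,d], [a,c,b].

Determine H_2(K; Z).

H_2 = Z.

Fix the vertex order a < b < c < d and write every simplex with vertices in increasing order. Then dim K = 2 and the simplices of K are:

  0-simplices (4): a, b, c, d
  1-simplices (6): ab, ac, ad, bc, bd, cd
  2-simplices (4): abc, abd, acd, bcd

so the chain groups are C_0 ≅ Z^4, C_1 ≅ Z^6, C_2 ≅ Z^4.

Boundary ∂_1: C_1 → C_0 maps an edge to its endpoints' difference, ∂[p,q] = q − p.
This gives a 4×6 integer matrix of rank 3; reducing to Smith normal form yields diagonal entries (1,1,1).

Boundary ∂_2: C_2 → C_1 maps a triangle to the signed sum of its edges. For instance
  ∂abc = bc − ac + ab,
  ∂acd = cd − ad + ac.
The 6×4 boundary matrix has rank 3 and Smith normal form diag(1,1,1).

Now H_k = ker ∂_k / im ∂_{k+1}, so:

  H_2: rank ker ∂_2 − rank ∂_3 = (4 − 3) − 0 = 1, and there is no ∂_3, so H_2 = Z.

(K is a triangulation of the 2-sphere S^2.)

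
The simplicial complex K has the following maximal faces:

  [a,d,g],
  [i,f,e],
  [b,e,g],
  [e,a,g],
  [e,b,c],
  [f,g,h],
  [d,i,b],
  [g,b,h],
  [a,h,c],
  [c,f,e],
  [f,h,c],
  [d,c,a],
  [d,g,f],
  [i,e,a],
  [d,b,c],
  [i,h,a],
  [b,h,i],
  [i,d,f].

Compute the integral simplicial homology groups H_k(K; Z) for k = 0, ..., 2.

Take the total order a < b < c < d < e < f < g < h < i on the vertex set. Then K (dimension 2) consists of the simplices:

  0-simplices (9): a, b, c, d, e, f, g, h, i
  1-simplices (27): ac, ad, ae, ag, ah, ai, bc, bd, be, bg, bh, bi, cd, ce, cf, ch, df, dg, di, ef, eg, ei, fg, fh, fi, gh, hi
  2-simplices (18): acd, ach, adg, aeg, aei, ahi, bcd, bce, bdi, beg, bgh, bhi, cef, cfh, dfg, dfi, efi, fgh

Hence C_0 ≅ Z^9, C_1 ≅ Z^27, C_2 ≅ Z^18.

The boundary map ∂_1: C_1 → C_0 maps an edge to its endpoints' difference, ∂[p,q] = q − p. For instance
  ∂bg = g − b.
The 9×27 boundary matrix has rank 8 and Smith normal form diag(1,1,1,1,1,1,1,1).

The boundary map ∂_2: C_2 → C_1 acts by ∂[p,q,r] = [q,r] − [p,r] + [p,q]. For instance
  ∂bce = ce − be + bc,
  ∂aei = ei − ai + ae.
As a 27×18 matrix over Z this has rank 17, with invariant factors (1,1,1,1,1,1,1,1,1,1,1,1,1,1,1,1,1).

Reading off H_k = ker ∂_k / im ∂_{k+1}:

  H_0: rank C_0 − rank ∂_1 = 9 − 8 = 1, and the invariant factors of ∂_1 are all 1, so H_0 ≅ Z.
  H_1: rank ker ∂_1 − rank ∂_2 = (27 − 8) − 17 = 2, and the invariant factors of ∂_2 are all 1, so H_1 ≅ Z^2.
  H_2: rank ker ∂_2 − rank ∂_3 = (18 − 17) − 0 = 1, and there is no ∂_3, so H_2 ≅ Z.

H_0 ≅ Z,  H_1 ≅ Z^2,  H_2 ≅ Z.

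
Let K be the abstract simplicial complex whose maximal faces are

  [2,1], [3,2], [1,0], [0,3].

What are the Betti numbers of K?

b_0 = 1, b_1 = 1.

Fix the vertex order 0 < 1 < 2 < 3 and write every simplex with vertices in increasing order. Then dim K = 1 and the simplices of K are:

  0-simplices (4): [0], [1], [2], [3]
  1-simplices (4): [0,1], [0,3], [1,2], [2,3]

Hence C_0 ≅ Z^4, C_1 ≅ Z^4.

The boundary map ∂_1: C_1 → C_0 maps an edge to its endpoints' difference, ∂[p,q] = q − p.
The resulting 4×4 matrix has rank 3, and its Smith normal form has invariant factors (1,1,1).

Computing H_k = (kernel of ∂_k) / (image of ∂_{k+1}):

  H_0: rank C_0 − rank ∂_1 = 4 − 3 = 1, and the invariant factors of ∂_1 are all 1, so H_0 ≅ Z.
  H_1: rank ker ∂_1 − rank ∂_2 = (4 − 3) − 0 = 1, and there is no ∂_2, so H_1 ≅ Z.

(K is a triangulation of the circle S^1.)

Hence the Betti numbers are b_0 = 1, b_1 = 1.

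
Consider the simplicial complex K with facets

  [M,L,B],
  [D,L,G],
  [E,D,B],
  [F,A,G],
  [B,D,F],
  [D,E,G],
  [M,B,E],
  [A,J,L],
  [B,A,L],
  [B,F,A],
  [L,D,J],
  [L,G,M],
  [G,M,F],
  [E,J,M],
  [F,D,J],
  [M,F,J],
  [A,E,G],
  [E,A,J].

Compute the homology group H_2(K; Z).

K has 9 vertices, 27 edges, 18 triangles.
rank ∂_2 = 17, rank ∂_3 = 0 ⇒ b_2 = 18 − 17 − 0 = 1. So H_2 ≅ Z.

H_2 = Z.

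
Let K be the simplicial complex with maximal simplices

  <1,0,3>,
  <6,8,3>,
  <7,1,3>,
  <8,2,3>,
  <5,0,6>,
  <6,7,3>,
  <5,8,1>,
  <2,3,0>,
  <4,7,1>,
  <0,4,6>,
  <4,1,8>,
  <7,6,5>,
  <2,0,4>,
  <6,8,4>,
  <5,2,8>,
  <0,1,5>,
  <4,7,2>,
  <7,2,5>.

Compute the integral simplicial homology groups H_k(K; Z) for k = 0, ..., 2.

H_0 = Z,  H_1 = Z^2,  H_2 = Z.

Fix the vertex order 0 < 1 < 2 < 3 < 4 < 5 < 6 < 7 < 8 and write every simplex with vertices in increasing order. Then dim K = 2 and the simplices of K are:

  0-simplices (9): [0], [1], [2], [3], [4], [5], [6], [7], [8]
  1-simplices (27): (27 of them)
  2-simplices (18): [0,1,3], [0,1,5], [0,2,3], [0,2,4], [0,4,6], [0,5,6], [1,3,7], [1,4,7], [1,4,8], [1,5,8], [2,3,8], [2,4,7], [2,5,7], [2,5,8], [3,6,7], [3,6,8], [4,6,8], [5,6,7]

giving chain groups C_0 ≅ Z^9, C_1 ≅ Z^27, C_2 ≅ Z^18.

Boundary ∂_1: C_1 → C_0 sends each edge [p,q] (with p < q) to q − p. For instance
  ∂[0,2] = [2] − [0].
The resulting 9×27 matrix has rank 8, and its Smith normal form has invariant factors (1,1,1,1,1,1,1,1).

∂_2: C_2 → C_1 sends each 2-simplex [p,q,r] to [q,r] − [p,r] + [p,q]. For instance
  ∂[1,3,7] = [3,7] − [1,7] + [1,3],
  ∂[0,1,3] = [1,3] − [0,3] + [0,1].
The 27×18 boundary matrix has rank 17 and Smith normal form diag(1,1,1,1,1,1,1,1,1,1,1,1,1,1,1,1,1).

From H_k ≅ ker(∂_k) / im(∂_{k+1}) we obtain:

  H_0: rank C_0 − rank ∂_1 = 9 − 8 = 1, and the invariant factors of ∂_1 are all 1, so H_0 = Z.
  H_1: rank ker ∂_1 − rank ∂_2 = (27 − 8) − 17 = 2, and the invariant factors of ∂_2 are all 1, so H_1 = Z^2.
  H_2: rank ker ∂_2 − rank ∂_3 = (18 − 17) − 0 = 1, and there is no ∂_3, so H_2 = Z.

(K is a triangulation of the torus T^2.)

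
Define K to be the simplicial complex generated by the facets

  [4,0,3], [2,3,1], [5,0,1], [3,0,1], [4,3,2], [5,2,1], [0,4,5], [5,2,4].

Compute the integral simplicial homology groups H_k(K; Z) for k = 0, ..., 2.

H_0 = Z,  H_1 = 0,  H_2 = Z.

We work with the vertex ordering 0 < 1 < 2 < 3 < 4 < 5. The simplices of K, each written with vertices in increasing order, are:

  0-simplices (6): [0], [1], [2], [3], [4], [5]
  1-simplices (12): [0,1], [0,3], [0,4], [0,5], [1,2], [1,3], [1,5], [2,3], [2,4], [2,5], [3,4], [4,5]
  2-simplices (8): [0,1,3], [0,1,5], [0,3,4], [0,4,5], [1,2,3], [1,2,5], [2,3,4], [2,4,5]

giving chain groups C_0 ≅ Z^6, C_1 ≅ Z^12, C_2 ≅ Z^8.

The boundary map ∂_1: C_1 → C_0 maps an edge to its endpoints' difference, ∂[p,q] = q − p. For instance
  ∂[0,4] = [4] − [0].
The 6×12 boundary matrix has rank 5 and Smith normal form diag(1,1,1,1,1).

Boundary ∂_2: C_2 → C_1 acts by ∂[p,q,r] = [q,r] − [p,r] + [p,q]. For instance
  ∂[0,4,5] = [4,5] − [0,5] + [0,4],
  ∂[1,2,5] = [2,5] − [1,5] + [1,2].
As a 12×8 matrix over Z this has rank 7, with invariant factors (1,1,1,1,1,1,1).

Reading off H_k = ker ∂_k / im ∂_{k+1}:

  H_0: rank C_0 − rank ∂_1 = 6 − 5 = 1, and the invariant factors of ∂_1 are all 1, so H_0 = Z.
  H_1: rank ker ∂_1 − rank ∂_2 = (12 − 5) − 7 = 0, and the invariant factors of ∂_2 are all 1, so H_1 = 0.
  H_2: rank ker ∂_2 − rank ∂_3 = (8 − 7) − 0 = 1, and there is no ∂_3, so H_2 = Z.

As a check, the Euler characteristic is 6 − 12 + 8 = 2, which agrees with 1 − 0 + 1 = 2.
(K is a triangulation of the 2-sphere S^2.)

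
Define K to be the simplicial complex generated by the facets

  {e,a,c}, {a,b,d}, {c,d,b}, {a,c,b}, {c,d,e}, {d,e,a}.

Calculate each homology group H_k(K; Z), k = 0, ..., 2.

H_0 = Z,  H_1 = 0,  H_2 = Z.

Fix the vertex order a < b < c < d < e and write every simplex with vertices in increasing order. Then dim K = 2 and the simplices of K are:

  0-simplices (5): a, b, c, d, e
  1-simplices (9): ab, ac, ad, ae, bc, bd, cd, ce, de
  2-simplices (6): abc, abd, ace, ade, bcd, cde

so the chain groups are C_0 ≅ Z^5, C_1 ≅ Z^9, C_2 ≅ Z^6.

The boundary map ∂_1: C_1 → C_0 maps an edge to its endpoints' difference, ∂[p,q] = q − p. For instance
  ∂ac = c − a.
The 5×9 boundary matrix has rank 4 and Smith normal form diag(1,1,1,1).

Boundary ∂_2: C_2 → C_1 acts by ∂[p,q,r] = [q,r] − [p,r] + [p,q]. For instance
  ∂cde = de − ce + cd,
  ∂abc = bc − ac + ab.
The resulting 9×6 matrix has rank 5, and its Smith normal form has invariant factors (1,1,1,1,1).

From H_k ≅ ker(∂_k) / im(∂_{k+1}) we obtain:

  H_0: rank C_0 − rank ∂_1 = 5 − 4 = 1, and the invariant factors of ∂_1 are all 1, so H_0 = Z.
  H_1: rank ker ∂_1 − rank ∂_2 = (9 − 4) − 5 = 0, and the invariant factors of ∂_2 are all 1, so H_1 = 0.
  H_2: rank ker ∂_2 − rank ∂_3 = (6 − 5) − 0 = 1, and there is no ∂_3, so H_2 = Z.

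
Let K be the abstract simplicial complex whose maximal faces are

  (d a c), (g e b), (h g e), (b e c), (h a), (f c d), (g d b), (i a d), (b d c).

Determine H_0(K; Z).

Take the total order a < b < c < d < e < f < g < h < i on the vertex set. Then K (dimension 2) consists of the simplices:

  0-simplices (9): a, b, c, d, e, f, g, h, i
  1-simplices (17): ac, ad, ah, ai, bc, bd, be, bg, cd, ce, cf, df, dg, di, eg, eh, gh
  2-simplices (8): acd, adi, bcd, bce, bdg, beg, cdf, egh

so the chain groups are C_0 ≅ Z^9, C_1 ≅ Z^17, C_2 ≅ Z^8.

Boundary ∂_1: C_1 → C_0 is given by ∂[p,q] = [q] − [p]. For instance
  ∂ad = d − a.
The 9×17 boundary matrix has rank 8 and Smith normal form diag(1,1,1,1,1,1,1,1).

Boundary ∂_2: C_2 → C_1 sends each 2-simplex [p,q,r] to [q,r] − [p,r] + [p,q]. For instance
  ∂egh = gh − eh + eg,
  ∂acd = cd − ad + ac.
This gives a 17×8 integer matrix of rank 8; reducing to Smith normal form yields diagonal entries (1,1,1,1,1,1,1,1).

From H_k ≅ ker(∂_k) / im(∂_{k+1}) we obtain:

  H_0: rank C_0 − rank ∂_1 = 9 − 8 = 1, and the invariant factors of ∂_1 are all 1, so H_0 = Z.

H_0 = Z.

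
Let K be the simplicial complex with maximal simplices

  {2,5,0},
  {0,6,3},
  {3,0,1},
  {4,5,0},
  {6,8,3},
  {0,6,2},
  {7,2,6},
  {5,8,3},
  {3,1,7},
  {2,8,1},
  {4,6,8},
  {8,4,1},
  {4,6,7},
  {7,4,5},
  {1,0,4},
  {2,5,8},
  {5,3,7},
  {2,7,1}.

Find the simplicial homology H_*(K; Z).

H_0 ≅ Z,  H_1 ≅ Z^2,  H_2 ≅ Z.

We work with the vertex ordering 0 < 1 < 2 < 3 < 4 < 5 < 6 < 7 < 8. The simplices of K, each written with vertices in increasing order, are:

  0-simplices (9): [0], [1], [2], [3], [4], [5], [6], [7], [8]
  1-simplices (27): (27 of them)
  2-simplices (18): [0,1,3], [0,1,4], [0,2,5], [0,2,6], [0,3,6], [0,4,5], [1,2,7], [1,2,8], [1,3,7], [1,4,8], [2,5,8], [2,6,7], [3,5,7], [3,5,8], [3,6,8], [4,5,7], [4,6,7], [4,6,8]

giving chain groups C_0 ≅ Z^9, C_1 ≅ Z^27, C_2 ≅ Z^18.

Boundary ∂_1: C_1 → C_0 is given by ∂[p,q] = [q] − [p]. For instance
  ∂[0,1] = [1] − [0].
This gives a 9×27 integer matrix of rank 8; reducing to Smith normal form yields diagonal entries (1,1,1,1,1,1,1,1).

∂_2: C_2 → C_1 maps a triangle to the signed sum of its edges. For instance
  ∂[2,5,8] = [5,8] − [2,8] + [2,5],
  ∂[3,6,8] = [6,8] − [3,8] + [3,6].
This gives a 27×18 integer matrix of rank 17; reducing to Smith normal form yields diagonal entries (1,1,1,1,1,1,1,1,1,1,1,1,1,1,1,1,1).

From H_k ≅ ker(∂_k) / im(∂_{k+1}) we obtain:

  H_0: rank C_0 − rank ∂_1 = 9 − 8 = 1, and the invariant factors of ∂_1 are all 1, so H_0 = Z.
  H_1: rank ker ∂_1 − rank ∂_2 = (27 − 8) − 17 = 2, and the invariant factors of ∂_2 are all 1, so H_1 = Z^2.
  H_2: rank ker ∂_2 − rank ∂_3 = (18 − 17) − 0 = 1, and there is no ∂_3, so H_2 = Z.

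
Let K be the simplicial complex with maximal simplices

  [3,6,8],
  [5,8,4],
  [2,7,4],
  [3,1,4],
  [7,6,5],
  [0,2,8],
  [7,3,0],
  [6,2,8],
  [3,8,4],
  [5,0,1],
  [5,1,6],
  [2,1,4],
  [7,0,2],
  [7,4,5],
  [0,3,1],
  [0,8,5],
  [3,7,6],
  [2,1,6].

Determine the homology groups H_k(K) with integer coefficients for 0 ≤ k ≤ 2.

H_0 = Z,  H_1 = Z^2,  H_2 = Z.

Fix the vertex order 0 < 1 < 2 < 3 < 4 < 5 < 6 < 7 < 8 and write every simplex with vertices in increasing order. Then dim K = 2 and the simplices of K are:

  0-simplices (9): [0], [1], [2], [3], [4], [5], [6], [7], [8]
  1-simplices (27): (27 of them)
  2-simplices (18): [0,1,3], [0,1,5], [0,2,7], [0,2,8], [0,3,7], [0,5,8], [1,2,4], [1,2,6], [1,3,4], [1,5,6], [2,4,7], [2,6,8], [3,4,8], [3,6,7], [3,6,8], [4,5,7], [4,5,8], [5,6,7]

Hence C_0 ≅ Z^9, C_1 ≅ Z^27, C_2 ≅ Z^18.

The boundary map ∂_1: C_1 → C_0 sends each edge [p,q] (with p < q) to q − p.
The 9×27 boundary matrix has rank 8 and Smith normal form diag(1,1,1,1,1,1,1,1).

∂_2: C_2 → C_1 acts by ∂[p,q,r] = [q,r] − [p,r] + [p,q]. For instance
  ∂[1,2,4] = [2,4] − [1,4] + [1,2],
  ∂[0,1,5] = [1,5] − [0,5] + [0,1].
This gives a 27×18 integer matrix of rank 17; reducing to Smith normal form yields diagonal entries (1,1,1,1,1,1,1,1,1,1,1,1,1,1,1,1,1).

Now H_k = ker ∂_k / im ∂_{k+1}, so:

  H_0: rank C_0 − rank ∂_1 = 9 − 8 = 1, and the invariant factors of ∂_1 are all 1, so H_0 = Z.
  H_1: rank ker ∂_1 − rank ∂_2 = (27 − 8) − 17 = 2, and the invariant factors of ∂_2 are all 1, so H_1 = Z^2.
  H_2: rank ker ∂_2 − rank ∂_3 = (18 − 17) − 0 = 1, and there is no ∂_3, so H_2 = Z.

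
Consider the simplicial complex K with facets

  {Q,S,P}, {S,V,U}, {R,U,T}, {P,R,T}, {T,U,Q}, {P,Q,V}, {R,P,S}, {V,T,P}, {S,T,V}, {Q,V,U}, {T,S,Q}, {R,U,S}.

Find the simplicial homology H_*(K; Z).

H_0 = Z,  H_1 = Z/2Z,  H_2 = 0.

We work with the vertex ordering P < Q < R < S < T < U < V. The simplices of K, each written with vertices in increasing order, are:

  0-simplices (7): P, Q, R, S, T, U, V
  1-simplices (18): PQ, PR, PS, PT, PV, QS, QT, QU, QV, RS, RT, RU, ST, SU, SV, TU, TV, UV
  2-simplices (12): PQS, PQV, PRS, PRT, PTV, QST, QTU, QUV, RSU, RTU, STV, SUV

giving chain groups C_0 ≅ Z^7, C_1 ≅ Z^18, C_2 ≅ Z^12.

Boundary ∂_1: C_1 → C_0 maps an edge to its endpoints' difference, ∂[p,q] = q − p.
The resulting 7×18 matrix has rank 6, and its Smith normal form has invariant factors (1,1,1,1,1,1).

Boundary ∂_2: C_2 → C_1 maps a triangle to the signed sum of its edges. For instance
  ∂SUV = UV − SV + SU,
  ∂QUV = UV − QV + QU.
As a 18×12 matrix over Z this has rank 12, with invariant factors (1,1,1,1,1,1,1,1,1,1,1,2).

Computing H_k = (kernel of ∂_k) / (image of ∂_{k+1}):

  H_0: rank C_0 − rank ∂_1 = 7 − 6 = 1, and the invariant factors of ∂_1 are all 1, so H_0 ≅ Z.
  H_1: rank ker ∂_1 − rank ∂_2 = (18 − 6) − 12 = 0, and ∂_2 has invariant factor 2 > 1, so H_1 ≅ Z/2Z.
  H_2: rank ker ∂_2 − rank ∂_3 = (12 − 12) − 0 = 0, and there is no ∂_3, so H_2 ≅ 0.

(K is a triangulation of the real projective plane RP^2.)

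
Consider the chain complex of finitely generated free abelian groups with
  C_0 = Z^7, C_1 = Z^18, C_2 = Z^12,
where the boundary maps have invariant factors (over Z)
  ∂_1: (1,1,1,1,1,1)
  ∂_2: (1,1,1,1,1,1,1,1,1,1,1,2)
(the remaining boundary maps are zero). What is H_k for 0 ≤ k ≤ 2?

H_0: b_0 = 7 − 0 − 6 = 1; torsion from ∂_1 factors > 1: none. So H_0 = Z.
H_1: b_1 = 18 − 6 − 12 = 0; torsion from ∂_2 factors > 1: [2]. So H_1 = Z/2Z.
H_2: b_2 = 12 − 12 − 0 = 0; torsion from ∂_3 factors > 1: none. So H_2 = 0.

H_0 = Z,  H_1 = Z/2Z,  H_2 = 0.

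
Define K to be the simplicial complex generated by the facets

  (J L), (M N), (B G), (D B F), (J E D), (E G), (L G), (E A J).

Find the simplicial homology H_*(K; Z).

K has 10 vertices, 13 edges, 3 triangles.
rank ∂_0 = 0, rank ∂_1 = 8 ⇒ b_0 = 10 − 0 − 8 = 2; all invariant factors of ∂_1 are 1 so no torsion. So H_0 = Z^2.
rank ∂_1 = 8, rank ∂_2 = 3 ⇒ b_1 = 13 − 8 − 3 = 2; all invariant factors of ∂_2 are 1 so no torsion. So H_1 = Z^2.
rank ∂_2 = 3, rank ∂_3 = 0 ⇒ b_2 = 3 − 3 − 0 = 0. So H_2 = 0.

H_0 = Z^2,  H_1 = Z^2,  H_2 = 0.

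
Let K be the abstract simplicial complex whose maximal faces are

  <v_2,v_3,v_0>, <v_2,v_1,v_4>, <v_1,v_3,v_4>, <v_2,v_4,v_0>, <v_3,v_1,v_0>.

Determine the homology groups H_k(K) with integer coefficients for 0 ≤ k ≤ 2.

H_0 = Z,  H_1 = Z,  H_2 = 0.

Fix the vertex order v_0 < v_1 < v_2 < v_3 < v_4 and write every simplex with vertices in increasing order. Then dim K = 2 and the simplices of K are:

  0-simplices (5): [v_0], [v_1], [v_2], [v_3], [v_4]
  1-simplices (10): [v_0,v_1], [v_0,v_2], [v_0,v_3], [v_0,v_4], [v_1,v_2], [v_1,v_3], [v_1,v_4], [v_2,v_3], [v_2,v_4], [v_3,v_4]
  2-simplices (5): [v_0,v_1,v_3], [v_0,v_2,v_3], [v_0,v_2,v_4], [v_1,v_2,v_4], [v_1,v_3,v_4]

so the chain groups are C_0 ≅ Z^5, C_1 ≅ Z^10, C_2 ≅ Z^5.

∂_1: C_1 → C_0 maps an edge to its endpoints' difference, ∂[p,q] = q − p. For instance
  ∂[v_1,v_3] = [v_3] − [v_1].
As a 5×10 matrix over Z this has rank 4, with invariant factors (1,1,1,1).

∂_2: C_2 → C_1 sends each 2-simplex [p,q,r] to [q,r] − [p,r] + [p,q]. For instance
  ∂[v_1,v_2,v_4] = [v_2,v_4] − [v_1,v_4] + [v_1,v_2],
  ∂[v_0,v_1,v_3] = [v_1,v_3] − [v_0,v_3] + [v_0,v_1].
The resulting 10×5 matrix has rank 5, and its Smith normal form has invariant factors (1,1,1,1,1).

Now H_k = ker ∂_k / im ∂_{k+1}, so:

  H_0: rank C_0 − rank ∂_1 = 5 − 4 = 1, and the invariant factors of ∂_1 are all 1, so H_0 ≅ Z.
  H_1: rank ker ∂_1 − rank ∂_2 = (10 − 4) − 5 = 1, and the invariant factors of ∂_2 are all 1, so H_1 ≅ Z.
  H_2: rank ker ∂_2 − rank ∂_3 = (5 − 5) − 0 = 0, and there is no ∂_3, so H_2 ≅ 0.

As a check, the Euler characteristic is 5 − 10 + 5 = 0, which agrees with 1 − 1 + 0 = 0.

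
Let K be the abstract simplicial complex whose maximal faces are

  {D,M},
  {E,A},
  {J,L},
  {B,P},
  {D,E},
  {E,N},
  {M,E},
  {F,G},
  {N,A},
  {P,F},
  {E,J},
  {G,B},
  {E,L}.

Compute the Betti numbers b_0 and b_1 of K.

b_0 = 2, b_1 = 4.

Take the total order A < B < D < E < F < G < J < L < M < N < P on the vertex set. Then K (dimension 1) consists of the simplices:

  0-simplices (11): A, B, D, E, F, G, J, L, M, N, P
  1-simplices (13): AE, AN, BG, BP, DE, DM, EJ, EL, EM, EN, FG, FP, JL

giving chain groups C_0 ≅ Z^11, C_1 ≅ Z^13.

∂_1: C_1 → C_0 maps an edge to its endpoints' difference, ∂[p,q] = q − p.
This gives a 11×13 integer matrix of rank 9; reducing to Smith normal form yields diagonal entries (1,1,1,1,1,1,1,1,1).

From H_k ≅ ker(∂_k) / im(∂_{k+1}) we obtain:

  H_0: rank C_0 − rank ∂_1 = 11 − 9 = 2, and the invariant factors of ∂_1 are all 1, so H_0 ≅ Z^2.
  H_1: rank ker ∂_1 − rank ∂_2 = (13 − 9) − 0 = 4, and there is no ∂_2, so H_1 ≅ Z^4.

(K is a triangulation of the disjoint union of the circle S^1 and a wedge of 3 circles.)

Hence the Betti numbers are b_0 = 2, b_1 = 4.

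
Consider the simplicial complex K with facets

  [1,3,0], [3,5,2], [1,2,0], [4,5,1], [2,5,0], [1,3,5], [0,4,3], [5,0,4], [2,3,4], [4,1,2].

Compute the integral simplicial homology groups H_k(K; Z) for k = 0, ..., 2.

H_0 = Z,  H_1 = Z_2,  H_2 = 0.

Order the vertices as 0 < 1 < 2 < 3 < 4 < 5. Listing each simplex with vertices in this order, K has dimension 2 with simplices:

  0-simplices (6): [0], [1], [2], [3], [4], [5]
  1-simplices (15): [0,1], [0,2], [0,3], [0,4], [0,5], [1,2], [1,3], [1,4], [1,5], [2,3], [2,4], [2,5], [3,4], [3,5], [4,5]
  2-simplices (10): [0,1,2], [0,1,3], [0,2,5], [0,3,4], [0,4,5], [1,2,4], [1,3,5], [1,4,5], [2,3,4], [2,3,5]

so the chain groups are C_0 ≅ Z^6, C_1 ≅ Z^15, C_2 ≅ Z^10.

The boundary map ∂_1: C_1 → C_0 is given by ∂[p,q] = [q] − [p]. For instance
  ∂[2,5] = [5] − [2].
This gives a 6×15 integer matrix of rank 5; reducing to Smith normal form yields diagonal entries (1,1,1,1,1).

∂_2: C_2 → C_1 sends each 2-simplex [p,q,r] to [q,r] − [p,r] + [p,q]. For instance
  ∂[1,4,5] = [4,5] − [1,5] + [1,4],
  ∂[0,2,5] = [2,5] − [0,5] + [0,2].
As a 15×10 matrix over Z this has rank 10, with invariant factors (1,1,1,1,1,1,1,1,1,2).

Now H_k = ker ∂_k / im ∂_{k+1}, so:

  H_0: rank C_0 − rank ∂_1 = 6 − 5 = 1, and the invariant factors of ∂_1 are all 1, so H_0 ≅ Z.
  H_1: rank ker ∂_1 − rank ∂_2 = (15 − 5) − 10 = 0, and ∂_2 has invariant factor 2 > 1, so H_1 ≅ Z_2.
  H_2: rank ker ∂_2 − rank ∂_3 = (10 − 10) − 0 = 0, and there is no ∂_3, so H_2 ≅ 0.

As a check, the Euler characteristic is 6 − 15 + 10 = 1, which agrees with 1 − 0 + 0 = 1.
(K is a triangulation of the real projective plane RP^2.)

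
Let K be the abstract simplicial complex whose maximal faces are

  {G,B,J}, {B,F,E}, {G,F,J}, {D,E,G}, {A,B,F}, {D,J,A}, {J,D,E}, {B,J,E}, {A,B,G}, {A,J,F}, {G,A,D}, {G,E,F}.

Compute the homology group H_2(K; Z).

We work with the vertex ordering A < B < D < E < F < G < J. The simplices of K, each written with vertices in increasing order, are:

  0-simplices (7): A, B, D, E, F, G, J
  1-simplices (18): AB, AD, AF, AG, AJ, BE, BF, BG, BJ, DE, DG, DJ, EF, EG, EJ, FG, FJ, GJ
  2-simplices (12): ABF, ABG, ADG, ADJ, AFJ, BEF, BEJ, BGJ, DEG, DEJ, EFG, FGJ

giving chain groups C_0 ≅ Z^7, C_1 ≅ Z^18, C_2 ≅ Z^12.

The boundary map ∂_1: C_1 → C_0 maps an edge to its endpoints' difference, ∂[p,q] = q − p. For instance
  ∂DE = E − D.
The resulting 7×18 matrix has rank 6, and its Smith normal form has invariant factors (1,1,1,1,1,1).

∂_2: C_2 → C_1 maps a triangle to the signed sum of its edges. For instance
  ∂BEF = EF − BF + BE,
  ∂ABG = BG − AG + AB.
This gives a 18×12 integer matrix of rank 12; reducing to Smith normal form yields diagonal entries (1,1,1,1,1,1,1,1,1,1,1,2).

Reading off H_k = ker ∂_k / im ∂_{k+1}:

  H_2: rank ker ∂_2 − rank ∂_3 = (12 − 12) − 0 = 0, and there is no ∂_3, so H_2 ≅ 0.

(K is a triangulation of the real projective plane RP^2.)

H_2 = 0.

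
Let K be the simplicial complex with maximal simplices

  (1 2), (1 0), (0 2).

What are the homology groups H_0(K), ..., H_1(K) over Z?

Take the total order 0 < 1 < 2 on the vertex set. Then K (dimension 1) consists of the simplices:

  0-simplices (3): [0], [1], [2]
  1-simplices (3): [0,1], [0,2], [1,2]

Hence C_0 ≅ Z^3, C_1 ≅ Z^3.

The boundary map ∂_1: C_1 → C_0 maps an edge to its endpoints' difference, ∂[p,q] = q − p.
As a 3×3 matrix over Z this has rank 2, with invariant factors (1,1).

From H_k ≅ ker(∂_k) / im(∂_{k+1}) we obtain:

  H_0: rank C_0 − rank ∂_1 = 3 − 2 = 1, and the invariant factors of ∂_1 are all 1, so H_0 ≅ Z.
  H_1: rank ker ∂_1 − rank ∂_2 = (3 − 2) − 0 = 1, and there is no ∂_2, so H_1 ≅ Z.

H_0 ≅ Z,  H_1 ≅ Z.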